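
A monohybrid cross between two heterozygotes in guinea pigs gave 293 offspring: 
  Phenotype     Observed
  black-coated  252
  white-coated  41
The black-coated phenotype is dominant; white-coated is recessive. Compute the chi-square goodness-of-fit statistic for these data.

18.932

For a monohybrid cross between heterozygotes with complete dominance, the expected phenotypic ratio is 3:1.
The 3:1 ratio has 4 parts, so with N = 293 the expected counts are:
  black-coated: 293 × 3/4 = 219.75
  white-coated: 293 × 1/4 = 73.25
χ² = Σ (O − E)² / E
  black-coated: (252 − 219.75)² / 219.75 = 4.7329
  white-coated: (41 − 73.25)² / 73.25 = 14.1988
χ² = 4.7329 + 14.1988 = 18.9317 ≈ 18.932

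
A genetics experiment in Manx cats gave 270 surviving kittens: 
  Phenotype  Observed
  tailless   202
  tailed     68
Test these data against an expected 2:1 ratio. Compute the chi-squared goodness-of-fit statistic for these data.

Total ratio parts = 3. Expected numbers out of 270:
  tailless: 270 × 2/3 = 180
  tailed: 270 × 1/3 = 90
χ² = Σ (O − E)² / E
  tailless: (202 − 180)² / 180 = 2.6889
  tailed: (68 − 90)² / 90 = 5.3778
χ² = 2.6889 + 5.3778 = 8.0667 ≈ 8.067

8.067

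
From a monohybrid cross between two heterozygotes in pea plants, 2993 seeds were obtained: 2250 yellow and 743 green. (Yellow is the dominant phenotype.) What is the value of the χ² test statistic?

For a monohybrid cross between heterozygotes with complete dominance, the expected phenotypic ratio is 3:1.
The 3:1 ratio has 4 parts, so with N = 2993 the expected counts are:
  yellow: 2993 × 3/4 = 2244.75
  green: 2993 × 1/4 = 748.25
χ² = Σ (O − E)² / E
  yellow: (2250 − 2244.75)² / 2244.75 = 0.0123
  green: (743 − 748.25)² / 748.25 = 0.0368
χ² = 0.0123 + 0.0368 = 0.0491 ≈ 0.049

0.049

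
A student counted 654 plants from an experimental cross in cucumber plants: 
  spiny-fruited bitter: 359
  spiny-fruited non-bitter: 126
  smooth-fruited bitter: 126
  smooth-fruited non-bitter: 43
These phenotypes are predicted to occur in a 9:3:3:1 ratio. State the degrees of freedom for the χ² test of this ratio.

3

A goodness-of-fit test with 4 phenotype classes has df = 4 − 1 = 3.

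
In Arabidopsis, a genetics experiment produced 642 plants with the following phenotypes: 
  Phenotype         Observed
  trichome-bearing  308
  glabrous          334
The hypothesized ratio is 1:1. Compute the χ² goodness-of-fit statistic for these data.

1.053

The 1:1 ratio has 2 parts, so with N = 642 the expected counts are:
  trichome-bearing: 642 × 1/2 = 321
  glabrous: 642 × 1/2 = 321
χ² = Σ (O − E)² / E
  trichome-bearing: (308 − 321)² / 321 = 0.5265
  glabrous: (334 − 321)² / 321 = 0.5265
χ² = 0.5265 + 0.5265 = 1.053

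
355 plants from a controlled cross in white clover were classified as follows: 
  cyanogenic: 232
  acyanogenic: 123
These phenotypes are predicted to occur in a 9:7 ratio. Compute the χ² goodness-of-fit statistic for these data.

The 9:7 ratio has 16 parts, so with N = 355 the expected counts are:
  cyanogenic: 355 × 9/16 = 199.6875
  acyanogenic: 355 × 7/16 = 155.3125
χ² = Σ (O − E)² / E
  cyanogenic: (232 − 199.6875)² / 199.6875 = 5.2287
  acyanogenic: (123 − 155.3125)² / 155.3125 = 6.7226
χ² = 5.2287 + 6.7226 = 11.9513 ≈ 11.951

11.951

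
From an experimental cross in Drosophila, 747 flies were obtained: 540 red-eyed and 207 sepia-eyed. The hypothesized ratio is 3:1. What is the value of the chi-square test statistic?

Expected counts for N = 747 under a 3:1 ratio (total parts = 4):
  red-eyed: 747 × 3/4 = 560.25
  sepia-eyed: 747 × 1/4 = 186.75
χ² = Σ (O − E)² / E
  red-eyed: (540 − 560.25)² / 560.25 = 0.7319
  sepia-eyed: (207 − 186.75)² / 186.75 = 2.1958
χ² = 0.7319 + 2.1958 = 2.9277 ≈ 2.928

2.928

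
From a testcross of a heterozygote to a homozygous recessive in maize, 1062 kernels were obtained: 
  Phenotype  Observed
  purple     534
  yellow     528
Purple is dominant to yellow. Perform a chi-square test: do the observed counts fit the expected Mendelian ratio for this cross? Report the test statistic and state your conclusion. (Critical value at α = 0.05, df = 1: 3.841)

A testcross of a heterozygote (Aa × aa) gives a 1:1 phenotypic ratio.
Under the 1:1 hypothesis (Σ ratio = 2, N = 1062):
  purple: 1062 × 1/2 = 531
  yellow: 1062 × 1/2 = 531
χ² = Σ (O − E)² / E
  purple: (534 − 531)² / 531 = 0.0169
  yellow: (528 − 531)² / 531 = 0.0169
χ² = 0.0169 + 0.0169 = 0.0338 ≈ 0.034
Degrees of freedom = 2 − 1 = 1; critical value at α = 0.05 is 3.841.
Since 0.034 < 3.841, we fail to reject the null hypothesis — the data are consistent with the 1:1 ratio.

0.034; consistent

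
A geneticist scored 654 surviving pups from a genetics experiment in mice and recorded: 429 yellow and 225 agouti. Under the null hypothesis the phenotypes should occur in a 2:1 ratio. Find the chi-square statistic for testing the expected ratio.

Expected counts for N = 654 under a 2:1 ratio (total parts = 3):
  yellow: 654 × 2/3 = 436
  agouti: 654 × 1/3 = 218
χ² = Σ (O − E)² / E
  yellow: (429 − 436)² / 436 = 0.1124
  agouti: (225 − 218)² / 218 = 0.2248
χ² = 0.1124 + 0.2248 = 0.3372 ≈ 0.337

0.337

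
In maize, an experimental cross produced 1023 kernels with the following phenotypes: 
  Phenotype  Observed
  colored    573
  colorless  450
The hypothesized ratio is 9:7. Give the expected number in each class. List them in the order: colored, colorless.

Under the 9:7 hypothesis (Σ ratio = 16, N = 1023):
  colored: 1023 × 9/16 = 575.4375
  colorless: 1023 × 7/16 = 447.5625

575.4375, 447.5625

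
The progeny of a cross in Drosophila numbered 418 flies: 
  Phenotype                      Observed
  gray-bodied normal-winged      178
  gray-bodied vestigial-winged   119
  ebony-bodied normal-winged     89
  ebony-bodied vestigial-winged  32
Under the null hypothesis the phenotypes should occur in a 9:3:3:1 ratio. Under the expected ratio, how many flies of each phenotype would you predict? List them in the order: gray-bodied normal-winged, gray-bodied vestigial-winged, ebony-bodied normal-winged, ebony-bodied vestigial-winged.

235.125, 78.375, 78.375, 26.125

Total ratio parts = 16. Expected numbers out of 418:
  gray-bodied normal-winged: 418 × 9/16 = 235.125
  gray-bodied vestigial-winged: 418 × 3/16 = 78.375
  ebony-bodied normal-winged: 418 × 3/16 = 78.375
  ebony-bodied vestigial-winged: 418 × 1/16 = 26.125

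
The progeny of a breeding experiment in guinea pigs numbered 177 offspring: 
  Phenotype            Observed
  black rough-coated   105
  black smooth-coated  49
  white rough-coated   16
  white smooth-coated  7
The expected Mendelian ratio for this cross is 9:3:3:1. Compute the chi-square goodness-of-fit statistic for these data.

Under the 9:3:3:1 hypothesis (Σ ratio = 16, N = 177):
  black rough-coated: 177 × 9/16 = 99.5625
  black smooth-coated: 177 × 3/16 = 33.1875
  white rough-coated: 177 × 3/16 = 33.1875
  white smooth-coated: 177 × 1/16 = 11.0625
χ² = Σ (O − E)² / E
  black rough-coated: (105 − 99.5625)² / 99.5625 = 0.2970
  black smooth-coated: (49 − 33.1875)² / 33.1875 = 7.5340
  white rough-coated: (16 − 33.1875)² / 33.1875 = 8.9012
  white smooth-coated: (7 − 11.0625)² / 11.0625 = 1.4919
χ² = 0.2970 + 7.5340 + 8.9012 + 1.4919 = 18.2241 ≈ 18.224

18.224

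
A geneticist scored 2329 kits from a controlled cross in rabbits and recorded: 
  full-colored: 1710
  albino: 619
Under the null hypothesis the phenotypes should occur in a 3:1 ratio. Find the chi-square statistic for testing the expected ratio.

The 3:1 ratio has 4 parts, so with N = 2329 the expected counts are:
  full-colored: 2329 × 3/4 = 1746.75
  albino: 2329 × 1/4 = 582.25
χ² = Σ (O − E)² / E
  full-colored: (1710 − 1746.75)² / 1746.75 = 0.7732
  albino: (619 − 582.25)² / 582.25 = 2.3196
χ² = 0.7732 + 2.3196 = 3.0928 ≈ 3.093

3.093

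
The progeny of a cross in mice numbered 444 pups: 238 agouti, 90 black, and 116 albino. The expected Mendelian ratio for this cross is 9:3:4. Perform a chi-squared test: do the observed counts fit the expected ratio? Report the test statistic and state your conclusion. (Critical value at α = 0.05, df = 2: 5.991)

The 9:3:4 ratio has 16 parts, so with N = 444 the expected counts are:
  agouti: 444 × 9/16 = 249.75
  black: 444 × 3/16 = 83.25
  albino: 444 × 4/16 = 111
χ² = Σ (O − E)² / E
  agouti: (238 − 249.75)² / 249.75 = 0.5528
  black: (90 − 83.25)² / 83.25 = 0.5473
  albino: (116 − 111)² / 111 = 0.2252
χ² = 0.5528 + 0.5473 + 0.2252 = 1.3253 ≈ 1.325
Degrees of freedom = 3 − 1 = 2; critical value at α = 0.05 is 5.991.
Since 1.325 < 5.991, we fail to reject the null hypothesis — the data are consistent with the 9:3:4 ratio.

1.325; consistent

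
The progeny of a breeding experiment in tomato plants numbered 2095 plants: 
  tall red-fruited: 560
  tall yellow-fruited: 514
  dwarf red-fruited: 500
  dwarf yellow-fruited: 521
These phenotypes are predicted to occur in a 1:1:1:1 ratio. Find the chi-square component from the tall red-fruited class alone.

2.509

Under the 1:1:1:1 hypothesis (Σ ratio = 4, N = 2095):
  tall red-fruited: 2095 × 1/4 = 523.75
  tall yellow-fruited: 2095 × 1/4 = 523.75
  dwarf red-fruited: 2095 × 1/4 = 523.75
  dwarf yellow-fruited: 2095 × 1/4 = 523.75
Contribution of tall red-fruited: (560 − 523.75)² / 523.75 = 2.5089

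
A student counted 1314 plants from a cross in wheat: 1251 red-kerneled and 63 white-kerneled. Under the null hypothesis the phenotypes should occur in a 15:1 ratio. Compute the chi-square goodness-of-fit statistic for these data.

4.751

Under the 15:1 hypothesis (Σ ratio = 16, N = 1314):
  red-kerneled: 1314 × 15/16 = 1231.875
  white-kerneled: 1314 × 1/16 = 82.125
χ² = Σ (O − E)² / E
  red-kerneled: (1251 − 1231.875)² / 1231.875 = 0.2969
  white-kerneled: (63 − 82.125)² / 82.125 = 4.4538
χ² = 0.2969 + 4.4538 = 4.7507 ≈ 4.751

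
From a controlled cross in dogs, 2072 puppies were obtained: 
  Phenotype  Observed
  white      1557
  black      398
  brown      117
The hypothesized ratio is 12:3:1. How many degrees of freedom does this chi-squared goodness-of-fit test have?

A goodness-of-fit test with 3 phenotype classes has df = 3 − 1 = 2.

2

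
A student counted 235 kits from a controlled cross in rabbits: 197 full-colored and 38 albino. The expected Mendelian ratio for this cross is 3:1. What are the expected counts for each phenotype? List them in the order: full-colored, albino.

Total ratio parts = 4. Expected numbers out of 235:
  full-colored: 235 × 3/4 = 176.25
  albino: 235 × 1/4 = 58.75

176.25, 58.75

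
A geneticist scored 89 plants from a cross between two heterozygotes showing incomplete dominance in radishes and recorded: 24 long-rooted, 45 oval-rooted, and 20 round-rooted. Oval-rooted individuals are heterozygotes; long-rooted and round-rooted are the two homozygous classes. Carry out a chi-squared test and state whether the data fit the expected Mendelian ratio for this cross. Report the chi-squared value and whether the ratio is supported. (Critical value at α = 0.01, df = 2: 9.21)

0.371; consistent

With incomplete dominance, a heterozygote × heterozygote cross gives a 1:2:1 phenotypic ratio.
Expected counts for N = 89 under a 1:2:1 ratio (total parts = 4):
  long-rooted: 89 × 1/4 = 22.25
  oval-rooted: 89 × 2/4 = 44.5
  round-rooted: 89 × 1/4 = 22.25
χ² = Σ (O − E)² / E
  long-rooted: (24 − 22.25)² / 22.25 = 0.1376
  oval-rooted: (45 − 44.5)² / 44.5 = 0.0056
  round-rooted: (20 − 22.25)² / 22.25 = 0.2275
χ² = 0.1376 + 0.0056 + 0.2275 = 0.3707 ≈ 0.371
Degrees of freedom = 3 − 1 = 2; critical value at α = 0.01 is 9.21.
Since 0.371 < 9.21, we fail to reject the null hypothesis — the data are consistent with the 1:2:1 ratio.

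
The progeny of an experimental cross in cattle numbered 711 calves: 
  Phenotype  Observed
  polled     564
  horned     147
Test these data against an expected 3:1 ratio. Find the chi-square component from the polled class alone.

1.773

Under the 3:1 hypothesis (Σ ratio = 4, N = 711):
  polled: 711 × 3/4 = 533.25
  horned: 711 × 1/4 = 177.75
Contribution of polled: (564 − 533.25)² / 533.25 = 1.7732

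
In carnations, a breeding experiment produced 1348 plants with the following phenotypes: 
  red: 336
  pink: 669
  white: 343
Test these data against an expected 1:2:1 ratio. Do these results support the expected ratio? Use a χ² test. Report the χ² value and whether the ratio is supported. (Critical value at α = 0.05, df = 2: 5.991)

0.147; consistent

The 1:2:1 ratio has 4 parts, so with N = 1348 the expected counts are:
  red: 1348 × 1/4 = 337
  pink: 1348 × 2/4 = 674
  white: 1348 × 1/4 = 337
χ² = Σ (O − E)² / E
  red: (336 − 337)² / 337 = 0.0030
  pink: (669 − 674)² / 674 = 0.0371
  white: (343 − 337)² / 337 = 0.1068
χ² = 0.0030 + 0.0371 + 0.1068 = 0.1469 ≈ 0.147
Degrees of freedom = 3 − 1 = 2; critical value at α = 0.05 is 5.991.
Since 0.147 < 5.991, we fail to reject the null hypothesis — the data are consistent with the 1:2:1 ratio.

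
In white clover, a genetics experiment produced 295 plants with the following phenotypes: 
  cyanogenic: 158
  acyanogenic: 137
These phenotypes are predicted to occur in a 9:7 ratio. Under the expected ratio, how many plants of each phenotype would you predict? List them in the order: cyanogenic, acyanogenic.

Under the 9:7 hypothesis (Σ ratio = 16, N = 295):
  cyanogenic: 295 × 9/16 = 165.9375
  acyanogenic: 295 × 7/16 = 129.0625

165.9375, 129.0625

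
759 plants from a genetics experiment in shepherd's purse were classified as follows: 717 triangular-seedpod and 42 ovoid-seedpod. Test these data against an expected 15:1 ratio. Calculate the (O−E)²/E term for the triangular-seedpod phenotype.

0.042

Under the 15:1 hypothesis (Σ ratio = 16, N = 759):
  triangular-seedpod: 759 × 15/16 = 711.5625
  ovoid-seedpod: 759 × 1/16 = 47.4375
Contribution of triangular-seedpod: (717 − 711.5625)² / 711.5625 = 0.0416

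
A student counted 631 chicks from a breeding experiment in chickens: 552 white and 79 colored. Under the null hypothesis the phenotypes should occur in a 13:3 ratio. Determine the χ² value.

Expected counts for N = 631 under a 13:3 ratio (total parts = 16):
  white: 631 × 13/16 = 512.6875
  colored: 631 × 3/16 = 118.3125
χ² = Σ (O − E)² / E
  white: (552 − 512.6875)² / 512.6875 = 3.0145
  colored: (79 − 118.3125)² / 118.3125 = 13.0626
χ² = 3.0145 + 13.0626 = 16.0771 ≈ 16.077

16.077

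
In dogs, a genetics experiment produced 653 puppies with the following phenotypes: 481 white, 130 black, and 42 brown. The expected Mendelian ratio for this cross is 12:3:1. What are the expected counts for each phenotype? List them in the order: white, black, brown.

The 12:3:1 ratio has 16 parts, so with N = 653 the expected counts are:
  white: 653 × 12/16 = 489.75
  black: 653 × 3/16 = 122.4375
  brown: 653 × 1/16 = 40.8125

489.75, 122.4375, 40.8125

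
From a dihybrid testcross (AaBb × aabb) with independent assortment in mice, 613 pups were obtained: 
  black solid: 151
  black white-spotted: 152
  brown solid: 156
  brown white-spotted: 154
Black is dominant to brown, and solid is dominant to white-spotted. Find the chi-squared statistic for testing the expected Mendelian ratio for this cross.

A dihybrid testcross with independent assortment gives a 1:1:1:1 ratio.
Expected counts for N = 613 under a 1:1:1:1 ratio (total parts = 4):
  black solid: 613 × 1/4 = 153.25
  black white-spotted: 613 × 1/4 = 153.25
  brown solid: 613 × 1/4 = 153.25
  brown white-spotted: 613 × 1/4 = 153.25
χ² = Σ (O − E)² / E
  black solid: (151 − 153.25)² / 153.25 = 0.0330
  black white-spotted: (152 − 153.25)² / 153.25 = 0.0102
  brown solid: (156 − 153.25)² / 153.25 = 0.0493
  brown white-spotted: (154 − 153.25)² / 153.25 = 0.0037
χ² = 0.0330 + 0.0102 + 0.0493 + 0.0037 = 0.0962 ≈ 0.096

0.096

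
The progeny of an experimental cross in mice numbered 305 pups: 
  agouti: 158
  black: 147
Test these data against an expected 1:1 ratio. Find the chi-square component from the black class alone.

Under the 1:1 hypothesis (Σ ratio = 2, N = 305):
  agouti: 305 × 1/2 = 152.5
  black: 305 × 1/2 = 152.5
Contribution of black: (147 − 152.5)² / 152.5 = 0.1984

0.198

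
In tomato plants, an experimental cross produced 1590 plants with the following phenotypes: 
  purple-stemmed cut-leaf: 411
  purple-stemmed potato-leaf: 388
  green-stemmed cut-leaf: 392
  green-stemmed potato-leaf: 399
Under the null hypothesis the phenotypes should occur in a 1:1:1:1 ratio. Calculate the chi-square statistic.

The 1:1:1:1 ratio has 4 parts, so with N = 1590 the expected counts are:
  purple-stemmed cut-leaf: 1590 × 1/4 = 397.5
  purple-stemmed potato-leaf: 1590 × 1/4 = 397.5
  green-stemmed cut-leaf: 1590 × 1/4 = 397.5
  green-stemmed potato-leaf: 1590 × 1/4 = 397.5
χ² = Σ (O − E)² / E
  purple-stemmed cut-leaf: (411 − 397.5)² / 397.5 = 0.4585
  purple-stemmed potato-leaf: (388 − 397.5)² / 397.5 = 0.2270
  green-stemmed cut-leaf: (392 − 397.5)² / 397.5 = 0.0761
  green-stemmed potato-leaf: (399 − 397.5)² / 397.5 = 0.0057
χ² = 0.4585 + 0.2270 + 0.0761 + 0.0057 = 0.7673 ≈ 0.767

0.767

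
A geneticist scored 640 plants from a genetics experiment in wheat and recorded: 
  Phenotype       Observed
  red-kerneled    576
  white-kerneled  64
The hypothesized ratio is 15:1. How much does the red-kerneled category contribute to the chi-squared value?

0.960

Under the 15:1 hypothesis (Σ ratio = 16, N = 640):
  red-kerneled: 640 × 15/16 = 600
  white-kerneled: 640 × 1/16 = 40
Contribution of red-kerneled: (576 − 600)² / 600 = 0.9600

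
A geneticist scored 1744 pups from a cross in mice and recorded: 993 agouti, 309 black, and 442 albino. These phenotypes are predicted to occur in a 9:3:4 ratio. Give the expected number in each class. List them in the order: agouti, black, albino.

The 9:3:4 ratio has 16 parts, so with N = 1744 the expected counts are:
  agouti: 1744 × 9/16 = 981
  black: 1744 × 3/16 = 327
  albino: 1744 × 4/16 = 436

981, 327, 436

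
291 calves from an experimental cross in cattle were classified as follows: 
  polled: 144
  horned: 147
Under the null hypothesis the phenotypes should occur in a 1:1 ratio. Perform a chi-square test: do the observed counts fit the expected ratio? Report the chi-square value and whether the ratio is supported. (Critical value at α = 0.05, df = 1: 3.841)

0.031; consistent

The 1:1 ratio has 2 parts, so with N = 291 the expected counts are:
  polled: 291 × 1/2 = 145.5
  horned: 291 × 1/2 = 145.5
χ² = Σ (O − E)² / E
  polled: (144 − 145.5)² / 145.5 = 0.0155
  horned: (147 − 145.5)² / 145.5 = 0.0155
χ² = 0.0155 + 0.0155 = 0.031
Degrees of freedom = 2 − 1 = 1; critical value at α = 0.05 is 3.841.
Since 0.031 < 3.841, we fail to reject the null hypothesis — the data are consistent with the 1:1 ratio.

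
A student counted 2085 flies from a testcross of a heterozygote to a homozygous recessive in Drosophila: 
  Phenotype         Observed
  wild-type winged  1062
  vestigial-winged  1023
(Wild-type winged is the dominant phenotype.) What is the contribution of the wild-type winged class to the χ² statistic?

0.365

A testcross of a heterozygote (Aa × aa) gives a 1:1 phenotypic ratio.
Expected counts for N = 2085 under a 1:1 ratio (total parts = 2):
  wild-type winged: 2085 × 1/2 = 1042.5
  vestigial-winged: 2085 × 1/2 = 1042.5
Contribution of wild-type winged: (1062 − 1042.5)² / 1042.5 = 0.3647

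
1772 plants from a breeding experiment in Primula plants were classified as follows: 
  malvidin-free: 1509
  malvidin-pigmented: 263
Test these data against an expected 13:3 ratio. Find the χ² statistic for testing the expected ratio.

The 13:3 ratio has 16 parts, so with N = 1772 the expected counts are:
  malvidin-free: 1772 × 13/16 = 1439.75
  malvidin-pigmented: 1772 × 3/16 = 332.25
χ² = Σ (O − E)² / E
  malvidin-free: (1509 − 1439.75)² / 1439.75 = 3.3308
  malvidin-pigmented: (263 − 332.25)² / 332.25 = 14.4336
χ² = 3.3308 + 14.4336 = 17.7644 ≈ 17.764

17.764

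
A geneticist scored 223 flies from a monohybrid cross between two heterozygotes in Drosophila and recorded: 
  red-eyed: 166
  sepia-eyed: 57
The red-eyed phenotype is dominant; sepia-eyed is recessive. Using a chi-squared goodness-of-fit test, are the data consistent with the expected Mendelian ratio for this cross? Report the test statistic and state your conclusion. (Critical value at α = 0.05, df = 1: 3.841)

0.037; consistent

For a monohybrid cross between heterozygotes with complete dominance, the expected phenotypic ratio is 3:1.
Total ratio parts = 4. Expected numbers out of 223:
  red-eyed: 223 × 3/4 = 167.25
  sepia-eyed: 223 × 1/4 = 55.75
χ² = Σ (O − E)² / E
  red-eyed: (166 − 167.25)² / 167.25 = 0.0093
  sepia-eyed: (57 − 55.75)² / 55.75 = 0.0280
χ² = 0.0093 + 0.0280 = 0.0373 ≈ 0.037
Degrees of freedom = 2 − 1 = 1; critical value at α = 0.05 is 3.841.
Since 0.037 < 3.841, we fail to reject the null hypothesis — the data are consistent with the 3:1 ratio.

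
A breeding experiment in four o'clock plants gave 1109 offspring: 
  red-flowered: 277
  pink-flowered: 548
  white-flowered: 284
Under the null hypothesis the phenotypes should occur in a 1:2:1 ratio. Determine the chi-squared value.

The 1:2:1 ratio has 4 parts, so with N = 1109 the expected counts are:
  red-flowered: 1109 × 1/4 = 277.25
  pink-flowered: 1109 × 2/4 = 554.5
  white-flowered: 1109 × 1/4 = 277.25
χ² = Σ (O − E)² / E
  red-flowered: (277 − 277.25)² / 277.25 = 0.0002
  pink-flowered: (548 − 554.5)² / 554.5 = 0.0762
  white-flowered: (284 − 277.25)² / 277.25 = 0.1643
χ² = 0.0002 + 0.0762 + 0.1643 = 0.2407 ≈ 0.241

0.241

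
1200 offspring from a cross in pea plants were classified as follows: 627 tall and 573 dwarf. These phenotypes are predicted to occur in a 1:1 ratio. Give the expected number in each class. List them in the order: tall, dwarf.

600, 600

Under the 1:1 hypothesis (Σ ratio = 2, N = 1200):
  tall: 1200 × 1/2 = 600
  dwarf: 1200 × 1/2 = 600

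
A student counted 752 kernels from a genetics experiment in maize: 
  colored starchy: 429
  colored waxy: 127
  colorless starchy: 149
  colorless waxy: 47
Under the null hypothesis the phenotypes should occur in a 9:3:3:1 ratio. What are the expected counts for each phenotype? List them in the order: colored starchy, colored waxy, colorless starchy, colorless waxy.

423, 141, 141, 47

Under the 9:3:3:1 hypothesis (Σ ratio = 16, N = 752):
  colored starchy: 752 × 9/16 = 423
  colored waxy: 752 × 3/16 = 141
  colorless starchy: 752 × 3/16 = 141
  colorless waxy: 752 × 1/16 = 47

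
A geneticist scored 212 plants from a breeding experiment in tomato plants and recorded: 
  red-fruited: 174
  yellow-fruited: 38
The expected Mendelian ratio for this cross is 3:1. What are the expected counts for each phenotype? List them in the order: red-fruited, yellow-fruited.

159, 53

Under the 3:1 hypothesis (Σ ratio = 4, N = 212):
  red-fruited: 212 × 3/4 = 159
  yellow-fruited: 212 × 1/4 = 53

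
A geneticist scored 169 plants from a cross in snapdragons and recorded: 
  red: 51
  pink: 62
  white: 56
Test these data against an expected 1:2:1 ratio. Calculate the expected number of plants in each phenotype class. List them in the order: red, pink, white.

42.25, 84.5, 42.25

Expected counts for N = 169 under a 1:2:1 ratio (total parts = 4):
  red: 169 × 1/4 = 42.25
  pink: 169 × 2/4 = 84.5
  white: 169 × 1/4 = 42.25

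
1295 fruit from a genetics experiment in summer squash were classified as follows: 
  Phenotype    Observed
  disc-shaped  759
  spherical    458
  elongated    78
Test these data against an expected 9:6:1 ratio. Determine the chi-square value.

2.960

Expected counts for N = 1295 under a 9:6:1 ratio (total parts = 16):
  disc-shaped: 1295 × 9/16 = 728.4375
  spherical: 1295 × 6/16 = 485.625
  elongated: 1295 × 1/16 = 80.9375
χ² = Σ (O − E)² / E
  disc-shaped: (759 − 728.4375)² / 728.4375 = 1.2823
  spherical: (458 − 485.625)² / 485.625 = 1.5715
  elongated: (78 − 80.9375)² / 80.9375 = 0.1066
χ² = 1.2823 + 1.5715 + 0.1066 = 2.9604 ≈ 2.960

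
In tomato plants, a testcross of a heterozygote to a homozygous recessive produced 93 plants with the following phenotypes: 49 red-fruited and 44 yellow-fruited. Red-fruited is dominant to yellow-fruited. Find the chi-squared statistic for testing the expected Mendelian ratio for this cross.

0.269

A testcross of a heterozygote (Aa × aa) gives a 1:1 phenotypic ratio.
Total ratio parts = 2. Expected numbers out of 93:
  red-fruited: 93 × 1/2 = 46.5
  yellow-fruited: 93 × 1/2 = 46.5
χ² = Σ (O − E)² / E
  red-fruited: (49 − 46.5)² / 46.5 = 0.1344
  yellow-fruited: (44 − 46.5)² / 46.5 = 0.1344
χ² = 0.1344 + 0.1344 = 0.2688 ≈ 0.269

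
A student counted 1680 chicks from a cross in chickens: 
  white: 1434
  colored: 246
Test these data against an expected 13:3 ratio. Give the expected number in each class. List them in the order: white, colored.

1365, 315

Total ratio parts = 16. Expected numbers out of 1680:
  white: 1680 × 13/16 = 1365
  colored: 1680 × 3/16 = 315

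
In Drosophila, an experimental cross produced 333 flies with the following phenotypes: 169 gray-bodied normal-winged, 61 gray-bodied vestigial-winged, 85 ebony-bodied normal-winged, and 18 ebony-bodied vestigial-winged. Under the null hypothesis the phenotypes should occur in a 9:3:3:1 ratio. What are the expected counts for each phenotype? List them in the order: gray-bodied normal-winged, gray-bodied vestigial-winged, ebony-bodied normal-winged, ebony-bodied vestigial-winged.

Under the 9:3:3:1 hypothesis (Σ ratio = 16, N = 333):
  gray-bodied normal-winged: 333 × 9/16 = 187.3125
  gray-bodied vestigial-winged: 333 × 3/16 = 62.4375
  ebony-bodied normal-winged: 333 × 3/16 = 62.4375
  ebony-bodied vestigial-winged: 333 × 1/16 = 20.8125

187.3125, 62.4375, 62.4375, 20.8125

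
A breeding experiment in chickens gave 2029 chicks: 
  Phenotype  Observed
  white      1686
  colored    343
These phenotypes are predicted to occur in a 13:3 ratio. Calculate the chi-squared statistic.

4.534

The 13:3 ratio has 16 parts, so with N = 2029 the expected counts are:
  white: 2029 × 13/16 = 1648.5625
  colored: 2029 × 3/16 = 380.4375
χ² = Σ (O − E)² / E
  white: (1686 − 1648.5625)² / 1648.5625 = 0.8502
  colored: (343 − 380.4375)² / 380.4375 = 3.6841
χ² = 0.8502 + 3.6841 = 4.5343 ≈ 4.534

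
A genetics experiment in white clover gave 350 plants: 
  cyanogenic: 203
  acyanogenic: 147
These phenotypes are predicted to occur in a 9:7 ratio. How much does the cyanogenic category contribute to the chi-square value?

Under the 9:7 hypothesis (Σ ratio = 16, N = 350):
  cyanogenic: 350 × 9/16 = 196.875
  acyanogenic: 350 × 7/16 = 153.125
Contribution of cyanogenic: (203 − 196.875)² / 196.875 = 0.1906

0.191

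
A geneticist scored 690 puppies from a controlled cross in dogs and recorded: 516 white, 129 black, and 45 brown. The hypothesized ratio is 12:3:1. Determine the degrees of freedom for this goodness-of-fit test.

A goodness-of-fit test with 3 phenotype classes has df = 3 − 1 = 2.

2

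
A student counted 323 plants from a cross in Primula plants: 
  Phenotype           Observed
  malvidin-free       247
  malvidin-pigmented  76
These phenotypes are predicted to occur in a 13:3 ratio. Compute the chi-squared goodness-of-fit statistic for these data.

4.843

The 13:3 ratio has 16 parts, so with N = 323 the expected counts are:
  malvidin-free: 323 × 13/16 = 262.4375
  malvidin-pigmented: 323 × 3/16 = 60.5625
χ² = Σ (O − E)² / E
  malvidin-free: (247 − 262.4375)² / 262.4375 = 0.9081
  malvidin-pigmented: (76 − 60.5625)² / 60.5625 = 3.9350
χ² = 0.9081 + 3.9350 = 4.8431 ≈ 4.843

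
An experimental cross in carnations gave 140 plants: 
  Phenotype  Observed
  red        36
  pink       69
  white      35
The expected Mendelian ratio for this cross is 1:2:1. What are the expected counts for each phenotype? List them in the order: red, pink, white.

Expected counts for N = 140 under a 1:2:1 ratio (total parts = 4):
  red: 140 × 1/4 = 35
  pink: 140 × 2/4 = 70
  white: 140 × 1/4 = 35

35, 70, 35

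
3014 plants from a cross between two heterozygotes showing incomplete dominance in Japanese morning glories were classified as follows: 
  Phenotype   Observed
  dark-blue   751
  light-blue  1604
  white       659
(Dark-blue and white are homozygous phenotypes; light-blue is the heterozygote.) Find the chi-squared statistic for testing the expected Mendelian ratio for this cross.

With incomplete dominance, a heterozygote × heterozygote cross gives a 1:2:1 phenotypic ratio.
Under the 1:2:1 hypothesis (Σ ratio = 4, N = 3014):
  dark-blue: 3014 × 1/4 = 753.5
  light-blue: 3014 × 2/4 = 1507
  white: 3014 × 1/4 = 753.5
χ² = Σ (O − E)² / E
  dark-blue: (751 − 753.5)² / 753.5 = 0.0083
  light-blue: (1604 − 1507)² / 1507 = 6.2435
  white: (659 − 753.5)² / 753.5 = 11.8517
χ² = 0.0083 + 6.2435 + 11.8517 = 18.1035 ≈ 18.104

18.104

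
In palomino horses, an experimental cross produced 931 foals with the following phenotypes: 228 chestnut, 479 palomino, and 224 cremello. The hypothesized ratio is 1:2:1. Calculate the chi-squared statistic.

Under the 1:2:1 hypothesis (Σ ratio = 4, N = 931):
  chestnut: 931 × 1/4 = 232.75
  palomino: 931 × 2/4 = 465.5
  cremello: 931 × 1/4 = 232.75
χ² = Σ (O − E)² / E
  chestnut: (228 − 232.75)² / 232.75 = 0.0969
  palomino: (479 − 465.5)² / 465.5 = 0.3915
  cremello: (224 − 232.75)² / 232.75 = 0.3289
χ² = 0.0969 + 0.3915 + 0.3289 = 0.8173 ≈ 0.817

0.817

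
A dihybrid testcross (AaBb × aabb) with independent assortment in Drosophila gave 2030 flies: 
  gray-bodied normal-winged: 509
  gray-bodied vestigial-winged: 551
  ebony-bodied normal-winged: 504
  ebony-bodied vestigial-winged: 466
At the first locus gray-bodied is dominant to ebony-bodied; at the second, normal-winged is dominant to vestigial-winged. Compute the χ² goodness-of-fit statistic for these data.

A dihybrid testcross with independent assortment gives a 1:1:1:1 ratio.
Expected counts for N = 2030 under a 1:1:1:1 ratio (total parts = 4):
  gray-bodied normal-winged: 2030 × 1/4 = 507.5
  gray-bodied vestigial-winged: 2030 × 1/4 = 507.5
  ebony-bodied normal-winged: 2030 × 1/4 = 507.5
  ebony-bodied vestigial-winged: 2030 × 1/4 = 507.5
χ² = Σ (O − E)² / E
  gray-bodied normal-winged: (509 − 507.5)² / 507.5 = 0.0044
  gray-bodied vestigial-winged: (551 − 507.5)² / 507.5 = 3.7286
  ebony-bodied normal-winged: (504 − 507.5)² / 507.5 = 0.0241
  ebony-bodied vestigial-winged: (466 − 507.5)² / 507.5 = 3.3936
χ² = 0.0044 + 3.7286 + 0.0241 + 3.3936 = 7.1507 ≈ 7.151

7.151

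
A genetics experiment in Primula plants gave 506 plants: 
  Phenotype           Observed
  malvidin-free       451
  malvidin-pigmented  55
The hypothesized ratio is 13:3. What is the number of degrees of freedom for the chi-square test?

A goodness-of-fit test with 2 phenotype classes has df = 2 − 1 = 1.

1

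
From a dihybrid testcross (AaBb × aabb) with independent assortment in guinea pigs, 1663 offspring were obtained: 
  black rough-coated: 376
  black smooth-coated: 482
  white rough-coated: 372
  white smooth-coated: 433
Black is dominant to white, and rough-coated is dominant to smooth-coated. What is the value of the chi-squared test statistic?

A dihybrid testcross with independent assortment gives a 1:1:1:1 ratio.
Total ratio parts = 4. Expected numbers out of 1663:
  black rough-coated: 1663 × 1/4 = 415.75
  black smooth-coated: 1663 × 1/4 = 415.75
  white rough-coated: 1663 × 1/4 = 415.75
  white smooth-coated: 1663 × 1/4 = 415.75
χ² = Σ (O − E)² / E
  black rough-coated: (376 − 415.75)² / 415.75 = 3.8005
  black smooth-coated: (482 − 415.75)² / 415.75 = 10.5570
  white rough-coated: (372 − 415.75)² / 415.75 = 4.6039
  white smooth-coated: (433 − 415.75)² / 415.75 = 0.7157
χ² = 3.8005 + 10.5570 + 4.6039 + 0.7157 = 19.6771 ≈ 19.677

19.677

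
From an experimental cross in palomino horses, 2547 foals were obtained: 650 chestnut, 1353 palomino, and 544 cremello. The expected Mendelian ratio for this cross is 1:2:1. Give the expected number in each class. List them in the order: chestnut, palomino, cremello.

636.75, 1273.5, 636.75

Under the 1:2:1 hypothesis (Σ ratio = 4, N = 2547):
  chestnut: 2547 × 1/4 = 636.75
  palomino: 2547 × 2/4 = 1273.5
  cremello: 2547 × 1/4 = 636.75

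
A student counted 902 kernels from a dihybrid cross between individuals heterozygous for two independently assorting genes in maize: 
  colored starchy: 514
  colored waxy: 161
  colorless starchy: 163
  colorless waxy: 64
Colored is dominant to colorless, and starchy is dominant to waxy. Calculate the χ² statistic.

1.730

A dihybrid F₂ with independent assortment and complete dominance at both loci gives a 9:3:3:1 phenotypic ratio.
Under the 9:3:3:1 hypothesis (Σ ratio = 16, N = 902):
  colored starchy: 902 × 9/16 = 507.375
  colored waxy: 902 × 3/16 = 169.125
  colorless starchy: 902 × 3/16 = 169.125
  colorless waxy: 902 × 1/16 = 56.375
χ² = Σ (O − E)² / E
  colored starchy: (514 − 507.375)² / 507.375 = 0.0865
  colored waxy: (161 − 169.125)² / 169.125 = 0.3903
  colorless starchy: (163 − 169.125)² / 169.125 = 0.2218
  colorless waxy: (64 − 56.375)² / 56.375 = 1.0313
χ² = 0.0865 + 0.3903 + 0.2218 + 1.0313 = 1.7299 ≈ 1.730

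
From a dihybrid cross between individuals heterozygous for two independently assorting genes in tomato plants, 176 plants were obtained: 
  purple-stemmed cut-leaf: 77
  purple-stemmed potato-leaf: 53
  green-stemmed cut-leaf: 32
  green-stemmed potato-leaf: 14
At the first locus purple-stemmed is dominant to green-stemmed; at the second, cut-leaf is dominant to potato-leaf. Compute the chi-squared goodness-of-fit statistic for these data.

17.859

A dihybrid F₂ with independent assortment and complete dominance at both loci gives a 9:3:3:1 phenotypic ratio.
Expected counts for N = 176 under a 9:3:3:1 ratio (total parts = 16):
  purple-stemmed cut-leaf: 176 × 9/16 = 99
  purple-stemmed potato-leaf: 176 × 3/16 = 33
  green-stemmed cut-leaf: 176 × 3/16 = 33
  green-stemmed potato-leaf: 176 × 1/16 = 11
χ² = Σ (O − E)² / E
  purple-stemmed cut-leaf: (77 − 99)² / 99 = 4.8889
  purple-stemmed potato-leaf: (53 − 33)² / 33 = 12.1212
  green-stemmed cut-leaf: (32 − 33)² / 33 = 0.0303
  green-stemmed potato-leaf: (14 − 11)² / 11 = 0.8182
χ² = 4.8889 + 12.1212 + 0.0303 + 0.8182 = 17.8586 ≈ 17.859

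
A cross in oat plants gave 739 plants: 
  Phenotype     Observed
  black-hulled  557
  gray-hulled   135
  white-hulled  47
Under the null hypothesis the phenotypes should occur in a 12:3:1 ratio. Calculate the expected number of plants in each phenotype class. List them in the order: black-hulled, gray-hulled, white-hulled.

Total ratio parts = 16. Expected numbers out of 739:
  black-hulled: 739 × 12/16 = 554.25
  gray-hulled: 739 × 3/16 = 138.5625
  white-hulled: 739 × 1/16 = 46.1875

554.25, 138.5625, 46.1875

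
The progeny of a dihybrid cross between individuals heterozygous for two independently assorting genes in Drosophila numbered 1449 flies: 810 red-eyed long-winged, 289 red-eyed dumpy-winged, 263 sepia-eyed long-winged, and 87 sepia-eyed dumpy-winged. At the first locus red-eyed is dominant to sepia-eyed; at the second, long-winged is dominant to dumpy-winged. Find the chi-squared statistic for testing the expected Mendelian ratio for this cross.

A dihybrid F₂ with independent assortment and complete dominance at both loci gives a 9:3:3:1 phenotypic ratio.
The 9:3:3:1 ratio has 16 parts, so with N = 1449 the expected counts are:
  red-eyed long-winged: 1449 × 9/16 = 815.0625
  red-eyed dumpy-winged: 1449 × 3/16 = 271.6875
  sepia-eyed long-winged: 1449 × 3/16 = 271.6875
  sepia-eyed dumpy-winged: 1449 × 1/16 = 90.5625
χ² = Σ (O − E)² / E
  red-eyed long-winged: (810 − 815.0625)² / 815.0625 = 0.0314
  red-eyed dumpy-winged: (289 − 271.6875)² / 271.6875 = 1.1032
  sepia-eyed long-winged: (263 − 271.6875)² / 271.6875 = 0.2778
  sepia-eyed dumpy-winged: (87 − 90.5625)² / 90.5625 = 0.1401
χ² = 0.0314 + 1.1032 + 0.2778 + 0.1401 = 1.5525 ≈ 1.553

1.553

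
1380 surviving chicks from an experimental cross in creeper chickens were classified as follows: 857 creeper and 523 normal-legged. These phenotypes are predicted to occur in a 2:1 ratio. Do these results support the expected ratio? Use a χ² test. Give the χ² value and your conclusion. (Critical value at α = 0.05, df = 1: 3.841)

Expected counts for N = 1380 under a 2:1 ratio (total parts = 3):
  creeper: 1380 × 2/3 = 920
  normal-legged: 1380 × 1/3 = 460
χ² = Σ (O − E)² / E
  creeper: (857 − 920)² / 920 = 4.3141
  normal-legged: (523 − 460)² / 460 = 8.6283
χ² = 4.3141 + 8.6283 = 12.9424 ≈ 12.942
Degrees of freedom = 2 − 1 = 1; critical value at α = 0.05 is 3.841.
Since 12.942 > 3.841, we reject the null hypothesis — the data do not fit the 2:1 ratio.

12.942; not consistent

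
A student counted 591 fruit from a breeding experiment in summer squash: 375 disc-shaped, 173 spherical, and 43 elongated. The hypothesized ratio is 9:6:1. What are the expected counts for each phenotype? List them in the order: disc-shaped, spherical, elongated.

Expected counts for N = 591 under a 9:6:1 ratio (total parts = 16):
  disc-shaped: 591 × 9/16 = 332.4375
  spherical: 591 × 6/16 = 221.625
  elongated: 591 × 1/16 = 36.9375

332.4375, 221.625, 36.9375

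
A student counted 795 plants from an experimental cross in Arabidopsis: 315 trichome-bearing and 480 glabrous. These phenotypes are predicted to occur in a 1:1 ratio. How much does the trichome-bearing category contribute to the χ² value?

17.123

Expected counts for N = 795 under a 1:1 ratio (total parts = 2):
  trichome-bearing: 795 × 1/2 = 397.5
  glabrous: 795 × 1/2 = 397.5
Contribution of trichome-bearing: (315 − 397.5)² / 397.5 = 17.1226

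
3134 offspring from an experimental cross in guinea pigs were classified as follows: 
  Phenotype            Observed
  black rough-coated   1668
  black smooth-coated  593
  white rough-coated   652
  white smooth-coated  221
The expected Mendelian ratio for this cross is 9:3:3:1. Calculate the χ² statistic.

The 9:3:3:1 ratio has 16 parts, so with N = 3134 the expected counts are:
  black rough-coated: 3134 × 9/16 = 1762.875
  black smooth-coated: 3134 × 3/16 = 587.625
  white rough-coated: 3134 × 3/16 = 587.625
  white smooth-coated: 3134 × 1/16 = 195.875
χ² = Σ (O − E)² / E
  black rough-coated: (1668 − 1762.875)² / 1762.875 = 5.1060
  black smooth-coated: (593 − 587.625)² / 587.625 = 0.0492
  white rough-coated: (652 − 587.625)² / 587.625 = 7.0524
  white smooth-coated: (221 − 195.875)² / 195.875 = 3.2228
χ² = 5.1060 + 0.0492 + 7.0524 + 3.2228 = 15.4304 ≈ 15.430

15.430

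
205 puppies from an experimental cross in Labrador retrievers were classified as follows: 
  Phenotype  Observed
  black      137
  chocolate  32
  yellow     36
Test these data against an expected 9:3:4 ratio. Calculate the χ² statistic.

The 9:3:4 ratio has 16 parts, so with N = 205 the expected counts are:
  black: 205 × 9/16 = 115.3125
  chocolate: 205 × 3/16 = 38.4375
  yellow: 205 × 4/16 = 51.25
χ² = Σ (O − E)² / E
  black: (137 − 115.3125)² / 115.3125 = 4.0789
  chocolate: (32 − 38.4375)² / 38.4375 = 1.0782
  yellow: (36 − 51.25)² / 51.25 = 4.5378
χ² = 4.0789 + 1.0782 + 4.5378 = 9.6949 ≈ 9.695

9.695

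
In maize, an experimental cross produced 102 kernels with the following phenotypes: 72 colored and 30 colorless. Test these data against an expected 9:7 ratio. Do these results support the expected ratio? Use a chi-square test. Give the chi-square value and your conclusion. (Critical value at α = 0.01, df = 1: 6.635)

8.521; not consistent

The 9:7 ratio has 16 parts, so with N = 102 the expected counts are:
  colored: 102 × 9/16 = 57.375
  colorless: 102 × 7/16 = 44.625
χ² = Σ (O − E)² / E
  colored: (72 − 57.375)² / 57.375 = 3.7279
  colorless: (30 − 44.625)² / 44.625 = 4.7931
χ² = 3.7279 + 4.7931 = 8.521
Degrees of freedom = 2 − 1 = 1; critical value at α = 0.01 is 6.635.
Since 8.521 > 6.635, we reject the null hypothesis — the data do not fit the 9:7 ratio.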